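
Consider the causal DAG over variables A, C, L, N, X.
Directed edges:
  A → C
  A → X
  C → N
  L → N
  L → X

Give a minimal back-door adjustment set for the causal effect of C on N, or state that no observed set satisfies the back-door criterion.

desc(C)\{C}={N}; candidates ⊆ {A,L,X}.
∅: C⊥N given ∅ in G with C→· removed — back-door holds.

C→N: minimal back-door set ∅.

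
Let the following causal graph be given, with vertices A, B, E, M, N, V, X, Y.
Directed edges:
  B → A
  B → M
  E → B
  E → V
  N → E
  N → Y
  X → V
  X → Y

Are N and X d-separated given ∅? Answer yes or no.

Yes — N ⊥ X | ∅.

Bayes-Ball from N | ∅ reaches {A,B,E,M,V,Y}.
X ∉ reach(N|∅) ⇒ N ⊥ X | ∅.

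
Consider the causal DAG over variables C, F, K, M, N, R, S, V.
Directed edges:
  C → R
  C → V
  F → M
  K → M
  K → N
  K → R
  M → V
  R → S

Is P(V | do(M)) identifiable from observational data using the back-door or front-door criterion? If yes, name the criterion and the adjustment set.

desc(M)\{M}={V}; candidates ⊆ {C,F,K,N,R,S}.
∅: M⊥V given ∅ in G with M→· removed — back-door holds.
P(V|do(M)) = P(V|M) — no adjustment needed.

P(V|do(M)): backdoor, adjust for ∅.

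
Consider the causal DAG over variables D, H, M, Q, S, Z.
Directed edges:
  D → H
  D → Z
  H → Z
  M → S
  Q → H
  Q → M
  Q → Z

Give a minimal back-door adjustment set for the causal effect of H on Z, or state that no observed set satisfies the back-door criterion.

desc(H)\{H}={Z}; candidates ⊆ {D,M,Q,S}.
size 0: {}; under {} H still reaches {D,M,Q,S,Z} ∋ Z.
size 1: {D}, {M}, {Q} …(+1); under {D} H still reaches {M,Q,S,Z} ∋ Z.
{D,Q}: H⊥Z given {D,Q} in G with H→· removed — back-door holds.

H→Z: minimal back-door set {D, Q}.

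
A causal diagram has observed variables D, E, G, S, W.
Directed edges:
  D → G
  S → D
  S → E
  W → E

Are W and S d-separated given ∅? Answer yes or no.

Yes — W ⊥ S | ∅.

Bayes-Ball from W | ∅ reaches {E}.
S ∉ reach(W|∅) ⇒ W ⊥ S | ∅.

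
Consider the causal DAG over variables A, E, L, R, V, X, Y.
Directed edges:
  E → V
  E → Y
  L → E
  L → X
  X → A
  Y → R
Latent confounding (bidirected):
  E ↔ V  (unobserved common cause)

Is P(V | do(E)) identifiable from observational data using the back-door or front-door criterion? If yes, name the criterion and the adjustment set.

desc(E)\{E}={R,V,Y}; candidates ⊆ {A,L,X}.
E↔V: latent back-door arc(s) into E.
size 0: {}; under {} E still reaches {A,L,V,X} ∋ V.
size 1: {A}, {L}, {X}; under {A} E still reaches {L,V,X} ∋ V.
size 2: {A,L}, {A,X}, {L,X}; under {A,L} E still reaches {V} ∋ V.
E↔V cannot be blocked by any observed set — no back-door set.
No mediator lies on a directed E→…→V path.
Neither criterion identifies P(V|do(E)) in this graph.

P(V|do(E)): not identifiable (no BD/FD set).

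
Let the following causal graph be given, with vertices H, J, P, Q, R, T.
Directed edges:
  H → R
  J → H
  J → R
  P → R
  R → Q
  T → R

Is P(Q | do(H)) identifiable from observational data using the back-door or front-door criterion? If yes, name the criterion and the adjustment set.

desc(H)\{H}={Q,R}; candidates ⊆ {J,P,T}.
size 0: {}; under {} H still reaches {J,Q,R} ∋ Q.
{J}: H⊥Q given {J} in G with H→· removed — back-door holds.
P(Q|do(H)) = Σ_{J} P(Q|H,J)·P(J).

P(Q|do(H)): backdoor, adjust for {J}.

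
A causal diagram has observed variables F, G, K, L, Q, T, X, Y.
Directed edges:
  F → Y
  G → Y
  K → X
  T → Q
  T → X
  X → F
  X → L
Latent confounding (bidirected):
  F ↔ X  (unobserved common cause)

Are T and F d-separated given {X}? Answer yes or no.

No — T and F are d-connected given {X}.

Bayes-Ball from T | {X} reaches {F,K,Q,Y}.
F ∈ reach(T|{X}) ⇒ T ⊥̸ F | {X}.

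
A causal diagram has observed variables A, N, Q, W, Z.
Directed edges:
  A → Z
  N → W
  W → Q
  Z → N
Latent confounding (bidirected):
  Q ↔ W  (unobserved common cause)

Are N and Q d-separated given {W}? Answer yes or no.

No — N and Q are d-connected given {W}.

Bayes-Ball from N | {W} reaches {A,Q,Z}.
Q ∈ reach(N|{W}) ⇒ N ⊥̸ Q | {W}.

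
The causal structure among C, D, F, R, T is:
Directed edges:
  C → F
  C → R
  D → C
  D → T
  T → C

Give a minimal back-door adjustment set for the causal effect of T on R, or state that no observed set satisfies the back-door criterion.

T→R: minimal back-door set {D}.

desc(T)\{T}={C,F,R}; candidates ⊆ {D}.
size 0: {}; under {} T still reaches {C,D,F,R} ∋ R.
{D}: T⊥R given {D} in G with T→· removed — back-door holds.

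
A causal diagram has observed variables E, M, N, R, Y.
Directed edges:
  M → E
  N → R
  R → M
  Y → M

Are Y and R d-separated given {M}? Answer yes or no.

Bayes-Ball from Y | {M} reaches {N,R}.
R ∈ reach(Y|{M}) ⇒ Y ⊥̸ R | {M}.

No — Y and R are d-connected given {M}.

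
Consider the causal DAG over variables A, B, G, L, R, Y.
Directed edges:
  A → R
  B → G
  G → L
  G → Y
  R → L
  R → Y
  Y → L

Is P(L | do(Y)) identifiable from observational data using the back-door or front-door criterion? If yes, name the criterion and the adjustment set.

desc(Y)\{Y}={L}; candidates ⊆ {A,B,G,R}.
size 0: {}; under {} Y still reaches {A,B,G,L,R} ∋ L.
size 1: {A}, {B}, {G} …(+1); under {A} Y still reaches {B,G,L,R} ∋ L.
{G,R}: Y⊥L given {G,R} in G with Y→· removed — back-door holds.
P(L|do(Y)) = Σ_{G,R} P(L|Y,G,R)·P(G,R).

P(L|do(Y)): backdoor, adjust for {G, R}.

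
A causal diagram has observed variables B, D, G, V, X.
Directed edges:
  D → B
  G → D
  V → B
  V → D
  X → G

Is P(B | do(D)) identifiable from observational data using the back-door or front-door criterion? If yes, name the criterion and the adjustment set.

desc(D)\{D}={B}; candidates ⊆ {G,V,X}.
size 0: {}; under {} D still reaches {B,G,V,X} ∋ B.
{V}: D⊥B given {V} in G with D→· removed — back-door holds.
P(B|do(D)) = Σ_{V} P(B|D,V)·P(V).

P(B|do(D)): backdoor, adjust for {V}.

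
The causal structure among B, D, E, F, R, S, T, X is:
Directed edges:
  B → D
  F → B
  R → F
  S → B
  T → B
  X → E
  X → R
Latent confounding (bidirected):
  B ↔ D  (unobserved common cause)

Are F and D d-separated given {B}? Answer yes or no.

No — F and D are d-connected given {B}.

Bayes-Ball from F | {B} reaches {D,E,R,S,T,X}.
D ∈ reach(F|{B}) ⇒ F ⊥̸ D | {B}.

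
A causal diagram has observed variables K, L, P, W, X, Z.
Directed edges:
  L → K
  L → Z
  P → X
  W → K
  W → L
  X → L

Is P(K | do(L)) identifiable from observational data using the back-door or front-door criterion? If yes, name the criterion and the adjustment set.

desc(L)\{L}={K,Z}; candidates ⊆ {P,W,X}.
size 0: {}; under {} L still reaches {K,P,W,X} ∋ K.
{W}: L⊥K given {W} in G with L→· removed — back-door holds.
P(K|do(L)) = Σ_{W} P(K|L,W)·P(W).

P(K|do(L)): backdoor, adjust for {W}.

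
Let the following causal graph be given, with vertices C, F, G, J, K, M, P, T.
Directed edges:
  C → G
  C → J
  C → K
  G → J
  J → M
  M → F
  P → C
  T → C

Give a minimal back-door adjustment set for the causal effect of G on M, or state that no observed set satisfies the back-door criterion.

G→M: minimal back-door set {C}.

desc(G)\{G}={F,J,M}; candidates ⊆ {C,K,P,T}.
size 0: {}; under {} G still reaches {C,F,J,K,M,P,T} ∋ M.
{C}: G⊥M given {C} in G with G→· removed — back-door holds.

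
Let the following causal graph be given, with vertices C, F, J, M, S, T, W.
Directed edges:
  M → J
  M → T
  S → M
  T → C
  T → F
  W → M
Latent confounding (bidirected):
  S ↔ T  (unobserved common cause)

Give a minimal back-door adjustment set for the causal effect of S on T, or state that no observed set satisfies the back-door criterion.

desc(S)\{S}={C,F,J,M,T}; candidates ⊆ {W}.
S↔T: latent back-door arc(s) into S.
size 0: {}; under {} S still reaches {C,F,T} ∋ T.
size 1: {W}; under {W} S still reaches {C,F,T} ∋ T.
S↔T cannot be blocked by any observed set — no back-door set.

S→T: no observed back-door set.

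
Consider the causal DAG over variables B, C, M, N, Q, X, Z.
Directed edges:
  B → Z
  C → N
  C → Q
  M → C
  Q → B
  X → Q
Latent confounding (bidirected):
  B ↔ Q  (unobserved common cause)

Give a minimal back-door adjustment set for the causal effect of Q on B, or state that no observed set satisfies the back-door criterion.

Q→B: no observed back-door set.

desc(Q)\{Q}={B,Z}; candidates ⊆ {C,M,N,X}.
Q↔B: latent back-door arc(s) into Q.
size 0: {}; under {} Q still reaches {B,C,M,N,X,Z} ∋ B.
size 1: {C}, {M}, {N} …(+1); under {C} Q still reaches {B,X,Z} ∋ B.
size 2: {C,M}, {C,N}, {C,X} …(+3); under {C,M} Q still reaches {B,X,Z} ∋ B.
Q↔B cannot be blocked by any observed set — no back-door set.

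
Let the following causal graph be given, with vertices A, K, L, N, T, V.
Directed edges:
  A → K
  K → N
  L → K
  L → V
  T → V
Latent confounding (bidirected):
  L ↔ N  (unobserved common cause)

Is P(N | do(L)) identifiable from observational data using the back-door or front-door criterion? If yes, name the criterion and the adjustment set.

desc(L)\{L}={K,N,V}; candidates ⊆ {A,T}.
L↔N: latent back-door arc(s) into L.
size 0: {}; under {} L still reaches {N} ∋ N.
size 1: {A}, {T}; under {A} L still reaches {N} ∋ N.
size 2: {A,T}; under {A,T} L still reaches {N} ∋ N.
L↔N cannot be blocked by any observed set — no back-door set.
{K}: (i) intercepts every directed L→N path; (ii) no back-door L→{K}; (iii) {L} blocks every back-door {K}→N. Front-door holds.
P(N|do(L)) = Σ_{K} P(K|L) Σ_{L'} P(N|K,L')P(L').

P(N|do(L)): frontdoor, adjust for {K}.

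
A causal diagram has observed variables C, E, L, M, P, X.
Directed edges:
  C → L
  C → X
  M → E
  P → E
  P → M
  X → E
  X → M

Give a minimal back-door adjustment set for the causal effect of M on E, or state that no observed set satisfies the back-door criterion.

desc(M)\{M}={E}; candidates ⊆ {C,L,P,X}.
size 0: {}; under {} M still reaches {C,E,L,P,X} ∋ E.
size 1: {C}, {L}, {P} …(+1); under {C} M still reaches {E,P,X} ∋ E.
{P,X}: M⊥E given {P,X} in G with M→· removed — back-door holds.

M→E: minimal back-door set {P, X}.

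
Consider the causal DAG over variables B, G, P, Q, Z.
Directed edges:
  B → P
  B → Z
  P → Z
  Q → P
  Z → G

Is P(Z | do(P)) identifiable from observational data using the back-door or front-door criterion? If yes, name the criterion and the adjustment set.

P(Z|do(P)): backdoor, adjust for {B}.

desc(P)\{P}={G,Z}; candidates ⊆ {B,Q}.
size 0: {}; under {} P still reaches {B,G,Q,Z} ∋ Z.
{B}: P⊥Z given {B} in G with P→· removed — back-door holds.
P(Z|do(P)) = Σ_{B} P(Z|P,B)·P(B).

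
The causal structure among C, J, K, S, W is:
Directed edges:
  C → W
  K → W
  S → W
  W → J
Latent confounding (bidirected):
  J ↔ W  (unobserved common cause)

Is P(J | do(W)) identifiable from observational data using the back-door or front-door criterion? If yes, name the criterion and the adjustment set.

desc(W)\{W}={J}; candidates ⊆ {C,K,S}.
W↔J: latent back-door arc(s) into W.
size 0: {}; under {} W still reaches {C,J,K,S} ∋ J.
size 1: {C}, {K}, {S}; under {C} W still reaches {J,K,S} ∋ J.
size 2: {C,K}, {C,S}, {K,S}; under {C,K} W still reaches {J,S} ∋ J.
W↔J cannot be blocked by any observed set — no back-door set.
No mediator lies on a directed W→…→J path.
Neither criterion identifies P(J|do(W)) in this graph.

P(J|do(W)): not identifiable (no BD/FD set).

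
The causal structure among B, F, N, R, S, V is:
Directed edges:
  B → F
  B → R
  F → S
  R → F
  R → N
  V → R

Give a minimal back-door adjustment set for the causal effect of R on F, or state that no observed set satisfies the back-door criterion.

desc(R)\{R}={F,N,S}; candidates ⊆ {B,V}.
size 0: {}; under {} R still reaches {B,F,S,V} ∋ F.
{B}: R⊥F given {B} in G with R→· removed — back-door holds.

R→F: minimal back-door set {B}.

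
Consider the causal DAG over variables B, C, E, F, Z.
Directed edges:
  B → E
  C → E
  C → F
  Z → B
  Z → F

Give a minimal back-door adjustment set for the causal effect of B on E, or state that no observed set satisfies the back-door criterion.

B→E: minimal back-door set ∅.

desc(B)\{B}={E}; candidates ⊆ {C,F,Z}.
∅: B⊥E given ∅ in G with B→· removed — back-door holds.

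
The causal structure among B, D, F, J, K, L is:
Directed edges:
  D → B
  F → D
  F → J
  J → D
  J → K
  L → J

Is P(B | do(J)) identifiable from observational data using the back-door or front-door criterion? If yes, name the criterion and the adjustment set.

P(B|do(J)): backdoor, adjust for {F}.

desc(J)\{J}={B,D,K}; candidates ⊆ {F,L}.
size 0: {}; under {} J still reaches {B,D,F,L} ∋ B.
{F}: J⊥B given {F} in G with J→· removed — back-door holds.
P(B|do(J)) = Σ_{F} P(B|J,F)·P(F).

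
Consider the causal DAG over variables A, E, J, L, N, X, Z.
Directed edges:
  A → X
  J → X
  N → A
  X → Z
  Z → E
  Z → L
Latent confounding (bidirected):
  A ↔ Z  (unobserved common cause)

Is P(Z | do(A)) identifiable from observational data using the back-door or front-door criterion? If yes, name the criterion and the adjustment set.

P(Z|do(A)): frontdoor, adjust for {X}.

desc(A)\{A}={E,L,X,Z}; candidates ⊆ {J,N}.
A↔Z: latent back-door arc(s) into A.
size 0: {}; under {} A still reaches {E,L,N,Z} ∋ Z.
size 1: {J}, {N}; under {J} A still reaches {E,L,N,Z} ∋ Z.
size 2: {J,N}; under {J,N} A still reaches {E,L,Z} ∋ Z.
A↔Z cannot be blocked by any observed set — no back-door set.
{X}: (i) intercepts every directed A→Z path; (ii) no back-door A→{X}; (iii) {A} blocks every back-door {X}→Z. Front-door holds.
P(Z|do(A)) = Σ_{X} P(X|A) Σ_{A'} P(Z|X,A')P(A').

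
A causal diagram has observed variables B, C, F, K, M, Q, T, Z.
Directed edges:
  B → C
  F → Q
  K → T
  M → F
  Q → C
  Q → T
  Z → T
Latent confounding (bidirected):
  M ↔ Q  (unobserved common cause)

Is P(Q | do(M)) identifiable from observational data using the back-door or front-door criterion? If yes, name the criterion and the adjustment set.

desc(M)\{M}={C,F,Q,T}; candidates ⊆ {B,K,Z}.
M↔Q: latent back-door arc(s) into M.
size 0: {}; under {} M still reaches {C,Q,T} ∋ Q.
size 1: {B}, {K}, {Z}; under {B} M still reaches {C,Q,T} ∋ Q.
size 2: {B,K}, {B,Z}, {K,Z}; under {B,K} M still reaches {C,Q,T} ∋ Q.
M↔Q cannot be blocked by any observed set — no back-door set.
{F}: (i) intercepts every directed M→Q path; (ii) no back-door M→{F}; (iii) {M} blocks every back-door {F}→Q. Front-door holds.
P(Q|do(M)) = Σ_{F} P(F|M) Σ_{M'} P(Q|F,M')P(M').

P(Q|do(M)): frontdoor, adjust for {F}.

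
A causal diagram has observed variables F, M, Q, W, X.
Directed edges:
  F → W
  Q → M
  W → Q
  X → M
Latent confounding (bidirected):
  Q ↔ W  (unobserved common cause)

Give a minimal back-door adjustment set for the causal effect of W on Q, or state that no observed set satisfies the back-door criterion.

desc(W)\{W}={M,Q}; candidates ⊆ {F,X}.
W↔Q: latent back-door arc(s) into W.
size 0: {}; under {} W still reaches {F,M,Q} ∋ Q.
size 1: {F}, {X}; under {F} W still reaches {M,Q} ∋ Q.
size 2: {F,X}; under {F,X} W still reaches {M,Q} ∋ Q.
W↔Q cannot be blocked by any observed set — no back-door set.

W→Q: no observed back-door set.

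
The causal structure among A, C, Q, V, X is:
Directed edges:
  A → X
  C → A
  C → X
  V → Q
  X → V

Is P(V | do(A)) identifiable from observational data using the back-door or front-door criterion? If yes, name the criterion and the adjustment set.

desc(A)\{A}={Q,V,X}; candidates ⊆ {C}.
size 0: {}; under {} A still reaches {C,Q,V,X} ∋ V.
{C}: A⊥V given {C} in G with A→· removed — back-door holds.
P(V|do(A)) = Σ_{C} P(V|A,C)·P(C).

P(V|do(A)): backdoor, adjust for {C}.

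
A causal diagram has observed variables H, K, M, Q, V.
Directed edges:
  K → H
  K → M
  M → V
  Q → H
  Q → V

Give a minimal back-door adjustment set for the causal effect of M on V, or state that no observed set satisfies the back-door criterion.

M→V: minimal back-door set ∅.

desc(M)\{M}={V}; candidates ⊆ {H,K,Q}.
∅: M⊥V given ∅ in G with M→· removed — back-door holds.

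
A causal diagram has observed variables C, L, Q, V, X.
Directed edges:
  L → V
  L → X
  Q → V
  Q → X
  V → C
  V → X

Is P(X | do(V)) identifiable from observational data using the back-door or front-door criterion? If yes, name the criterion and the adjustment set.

P(X|do(V)): backdoor, adjust for {L, Q}.

desc(V)\{V}={C,X}; candidates ⊆ {L,Q}.
size 0: {}; under {} V still reaches {L,Q,X} ∋ X.
size 1: {L}, {Q}; under {L} V still reaches {Q,X} ∋ X.
{L,Q}: V⊥X given {L,Q} in G with V→· removed — back-door holds.
P(X|do(V)) = Σ_{L,Q} P(X|V,L,Q)·P(L,Q).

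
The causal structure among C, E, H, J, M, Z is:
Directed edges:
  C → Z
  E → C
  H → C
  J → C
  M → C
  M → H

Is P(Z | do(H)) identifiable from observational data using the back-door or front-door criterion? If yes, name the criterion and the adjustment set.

P(Z|do(H)): backdoor, adjust for {M}.

desc(H)\{H}={C,Z}; candidates ⊆ {E,J,M}.
size 0: {}; under {} H still reaches {C,M,Z} ∋ Z.
{M}: H⊥Z given {M} in G with H→· removed — back-door holds.
P(Z|do(H)) = Σ_{M} P(Z|H,M)·P(M).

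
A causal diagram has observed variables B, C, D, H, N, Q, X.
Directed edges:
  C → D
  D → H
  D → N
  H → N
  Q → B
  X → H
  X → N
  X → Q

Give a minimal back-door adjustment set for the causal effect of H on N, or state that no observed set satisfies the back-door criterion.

desc(H)\{H}={N}; candidates ⊆ {B,C,D,Q,X}.
size 0: {}; under {} H still reaches {B,C,D,N,Q,X} ∋ N.
size 1: {B}, {C}, {D} …(+2); under {B} H still reaches {C,D,N,Q,X} ∋ N.
{D,X}: H⊥N given {D,X} in G with H→· removed — back-door holds.

H→N: minimal back-door set {D, X}.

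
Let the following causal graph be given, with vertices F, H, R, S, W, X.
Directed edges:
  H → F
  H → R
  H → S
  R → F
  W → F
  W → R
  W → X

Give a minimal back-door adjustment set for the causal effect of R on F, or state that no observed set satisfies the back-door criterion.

R→F: minimal back-door set {H, W}.

desc(R)\{R}={F}; candidates ⊆ {H,S,W,X}.
size 0: {}; under {} R still reaches {F,H,S,W,X} ∋ F.
size 1: {H}, {S}, {W} …(+1); under {H} R still reaches {F,W,X} ∋ F.
{H,W}: R⊥F given {H,W} in G with R→· removed — back-door holds.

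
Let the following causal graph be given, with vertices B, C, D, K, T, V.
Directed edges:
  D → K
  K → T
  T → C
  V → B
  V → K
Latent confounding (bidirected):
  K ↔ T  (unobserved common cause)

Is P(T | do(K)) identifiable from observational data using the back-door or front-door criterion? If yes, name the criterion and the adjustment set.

desc(K)\{K}={C,T}; candidates ⊆ {B,D,V}.
K↔T: latent back-door arc(s) into K.
size 0: {}; under {} K still reaches {B,C,D,T,V} ∋ T.
size 1: {B}, {D}, {V}; under {B} K still reaches {C,D,T,V} ∋ T.
size 2: {B,D}, {B,V}, {D,V}; under {B,D} K still reaches {C,T,V} ∋ T.
K↔T cannot be blocked by any observed set — no back-door set.
No mediator lies on a directed K→…→T path.
Neither criterion identifies P(T|do(K)) in this graph.

P(T|do(K)): not identifiable (no BD/FD set).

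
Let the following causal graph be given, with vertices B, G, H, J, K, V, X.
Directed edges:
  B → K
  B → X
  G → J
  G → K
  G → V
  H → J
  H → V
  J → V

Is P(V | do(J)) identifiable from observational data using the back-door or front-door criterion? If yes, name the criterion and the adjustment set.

desc(J)\{J}={V}; candidates ⊆ {B,G,H,K,X}.
size 0: {}; under {} J still reaches {G,H,K,V} ∋ V.
size 1: {B}, {G}, {H} …(+2); under {B} J still reaches {G,H,K,V} ∋ V.
{G,H}: J⊥V given {G,H} in G with J→· removed — back-door holds.
P(V|do(J)) = Σ_{G,H} P(V|J,G,H)·P(G,H).

P(V|do(J)): backdoor, adjust for {G, H}.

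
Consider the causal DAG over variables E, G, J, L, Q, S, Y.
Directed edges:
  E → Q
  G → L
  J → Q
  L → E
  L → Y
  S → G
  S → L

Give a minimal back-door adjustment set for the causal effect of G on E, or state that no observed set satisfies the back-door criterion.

G→E: minimal back-door set {S}.

desc(G)\{G}={E,L,Q,Y}; candidates ⊆ {J,S}.
size 0: {}; under {} G still reaches {E,L,Q,S,Y} ∋ E.
{S}: G⊥E given {S} in G with G→· removed — back-door holds.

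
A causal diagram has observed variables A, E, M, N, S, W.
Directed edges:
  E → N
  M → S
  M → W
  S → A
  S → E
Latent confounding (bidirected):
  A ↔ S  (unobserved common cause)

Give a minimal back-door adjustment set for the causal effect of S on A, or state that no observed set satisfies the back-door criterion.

desc(S)\{S}={A,E,N}; candidates ⊆ {M,W}.
S↔A: latent back-door arc(s) into S.
size 0: {}; under {} S still reaches {A,M,W} ∋ A.
size 1: {M}, {W}; under {M} S still reaches {A} ∋ A.
size 2: {M,W}; under {M,W} S still reaches {A} ∋ A.
S↔A cannot be blocked by any observed set — no back-door set.

S→A: no observed back-door set.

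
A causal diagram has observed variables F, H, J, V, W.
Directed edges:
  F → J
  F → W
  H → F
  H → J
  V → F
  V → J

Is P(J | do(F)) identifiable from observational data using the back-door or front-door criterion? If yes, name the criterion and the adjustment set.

desc(F)\{F}={J,W}; candidates ⊆ {H,V}.
size 0: {}; under {} F still reaches {H,J,V} ∋ J.
size 1: {H}, {V}; under {H} F still reaches {J,V} ∋ J.
{H,V}: F⊥J given {H,V} in G with F→· removed — back-door holds.
P(J|do(F)) = Σ_{H,V} P(J|F,H,V)·P(H,V).

P(J|do(F)): backdoor, adjust for {H, V}.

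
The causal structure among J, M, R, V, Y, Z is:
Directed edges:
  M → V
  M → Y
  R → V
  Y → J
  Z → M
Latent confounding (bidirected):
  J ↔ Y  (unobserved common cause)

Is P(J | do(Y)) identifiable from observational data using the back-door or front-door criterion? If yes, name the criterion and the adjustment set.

desc(Y)\{Y}={J}; candidates ⊆ {M,R,V,Z}.
Y↔J: latent back-door arc(s) into Y.
size 0: {}; under {} Y still reaches {J,M,V,Z} ∋ J.
size 1: {M}, {R}, {V} …(+1); under {M} Y still reaches {J} ∋ J.
size 2: {M,R}, {M,V}, {M,Z} …(+3); under {M,R} Y still reaches {J} ∋ J.
Y↔J cannot be blocked by any observed set — no back-door set.
No mediator lies on a directed Y→…→J path.
Neither criterion identifies P(J|do(Y)) in this graph.

P(J|do(Y)): not identifiable (no BD/FD set).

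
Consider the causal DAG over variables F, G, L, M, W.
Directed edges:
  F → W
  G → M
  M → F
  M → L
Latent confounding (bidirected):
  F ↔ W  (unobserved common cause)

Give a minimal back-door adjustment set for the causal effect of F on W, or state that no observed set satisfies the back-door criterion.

desc(F)\{F}={W}; candidates ⊆ {G,L,M}.
F↔W: latent back-door arc(s) into F.
size 0: {}; under {} F still reaches {G,L,M,W} ∋ W.
size 1: {G}, {L}, {M}; under {G} F still reaches {L,M,W} ∋ W.
size 2: {G,L}, {G,M}, {L,M}; under {G,L} F still reaches {M,W} ∋ W.
F↔W cannot be blocked by any observed set — no back-door set.

F→W: no observed back-door set.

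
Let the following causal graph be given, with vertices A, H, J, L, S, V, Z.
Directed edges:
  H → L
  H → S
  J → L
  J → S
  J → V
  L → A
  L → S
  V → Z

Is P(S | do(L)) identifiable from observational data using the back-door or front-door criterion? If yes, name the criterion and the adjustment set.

P(S|do(L)): backdoor, adjust for {H, J}.

desc(L)\{L}={A,S}; candidates ⊆ {H,J,V,Z}.
size 0: {}; under {} L still reaches {H,J,S,V,Z} ∋ S.
size 1: {H}, {J}, {V} …(+1); under {H} L still reaches {J,S,V,Z} ∋ S.
{H,J}: L⊥S given {H,J} in G with L→· removed — back-door holds.
P(S|do(L)) = Σ_{H,J} P(S|L,H,J)·P(H,J).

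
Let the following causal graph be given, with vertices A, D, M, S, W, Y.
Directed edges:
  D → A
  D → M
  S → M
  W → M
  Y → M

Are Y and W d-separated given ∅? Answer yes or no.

Yes — Y ⊥ W | ∅.

Bayes-Ball from Y | ∅ reaches {M}.
W ∉ reach(Y|∅) ⇒ Y ⊥ W | ∅.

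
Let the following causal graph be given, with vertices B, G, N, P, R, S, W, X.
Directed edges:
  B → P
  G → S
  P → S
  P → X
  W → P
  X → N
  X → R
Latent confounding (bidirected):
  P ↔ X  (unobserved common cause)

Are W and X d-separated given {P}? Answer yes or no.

Bayes-Ball from W | {P} reaches {B,N,R,X}.
X ∈ reach(W|{P}) ⇒ W ⊥̸ X | {P}.

No — W and X are d-connected given {P}.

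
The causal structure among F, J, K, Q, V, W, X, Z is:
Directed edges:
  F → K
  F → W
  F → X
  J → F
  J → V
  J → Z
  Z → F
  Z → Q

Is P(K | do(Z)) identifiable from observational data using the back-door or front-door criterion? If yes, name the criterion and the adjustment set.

P(K|do(Z)): backdoor, adjust for {J}.

desc(Z)\{Z}={F,K,Q,W,X}; candidates ⊆ {J,V}.
size 0: {}; under {} Z still reaches {F,J,K,V,W,X} ∋ K.
{J}: Z⊥K given {J} in G with Z→· removed — back-door holds.
P(K|do(Z)) = Σ_{J} P(K|Z,J)·P(J).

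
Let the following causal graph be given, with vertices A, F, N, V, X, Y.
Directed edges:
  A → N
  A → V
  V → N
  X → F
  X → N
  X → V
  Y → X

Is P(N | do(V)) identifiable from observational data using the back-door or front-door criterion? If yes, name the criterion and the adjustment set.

desc(V)\{V}={N}; candidates ⊆ {A,F,X,Y}.
size 0: {}; under {} V still reaches {A,F,N,X,Y} ∋ N.
size 1: {A}, {F}, {X} …(+1); under {A} V still reaches {F,N,X,Y} ∋ N.
{A,X}: V⊥N given {A,X} in G with V→· removed — back-door holds.
P(N|do(V)) = Σ_{A,X} P(N|V,A,X)·P(A,X).

P(N|do(V)): backdoor, adjust for {A, X}.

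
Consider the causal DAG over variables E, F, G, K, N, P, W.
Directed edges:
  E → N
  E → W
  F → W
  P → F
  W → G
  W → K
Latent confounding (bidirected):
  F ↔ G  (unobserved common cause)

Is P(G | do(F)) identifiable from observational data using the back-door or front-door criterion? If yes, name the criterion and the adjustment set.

desc(F)\{F}={G,K,W}; candidates ⊆ {E,N,P}.
F↔G: latent back-door arc(s) into F.
size 0: {}; under {} F still reaches {G,P} ∋ G.
size 1: {E}, {N}, {P}; under {E} F still reaches {G,P} ∋ G.
size 2: {E,N}, {E,P}, {N,P}; under {E,N} F still reaches {G,P} ∋ G.
F↔G cannot be blocked by any observed set — no back-door set.
{W}: (i) intercepts every directed F→G path; (ii) no back-door F→{W}; (iii) {F} blocks every back-door {W}→G. Front-door holds.
P(G|do(F)) = Σ_{W} P(W|F) Σ_{F'} P(G|W,F')P(F').

P(G|do(F)): frontdoor, adjust for {W}.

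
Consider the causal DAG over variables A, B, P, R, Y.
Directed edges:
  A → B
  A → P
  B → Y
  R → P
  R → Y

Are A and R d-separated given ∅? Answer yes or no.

Yes — A ⊥ R | ∅.

Bayes-Ball from A | ∅ reaches {B,P,Y}.
R ∉ reach(A|∅) ⇒ A ⊥ R | ∅.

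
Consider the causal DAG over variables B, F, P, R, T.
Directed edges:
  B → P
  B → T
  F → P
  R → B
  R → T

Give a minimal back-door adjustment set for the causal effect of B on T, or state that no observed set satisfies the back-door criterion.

B→T: minimal back-door set {R}.

desc(B)\{B}={P,T}; candidates ⊆ {F,R}.
size 0: {}; under {} B still reaches {R,T} ∋ T.
{R}: B⊥T given {R} in G with B→· removed — back-door holds.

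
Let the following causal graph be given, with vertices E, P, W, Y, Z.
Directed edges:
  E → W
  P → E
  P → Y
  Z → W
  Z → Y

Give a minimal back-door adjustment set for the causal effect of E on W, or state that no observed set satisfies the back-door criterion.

desc(E)\{E}={W}; candidates ⊆ {P,Y,Z}.
∅: E⊥W given ∅ in G with E→· removed — back-door holds.

E→W: minimal back-door set ∅.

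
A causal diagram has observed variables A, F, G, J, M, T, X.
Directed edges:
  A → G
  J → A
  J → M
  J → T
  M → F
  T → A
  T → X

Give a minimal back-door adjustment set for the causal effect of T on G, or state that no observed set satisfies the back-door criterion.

T→G: minimal back-door set {J}.

desc(T)\{T}={A,G,X}; candidates ⊆ {F,J,M}.
size 0: {}; under {} T still reaches {A,F,G,J,M} ∋ G.
{J}: T⊥G given {J} in G with T→· removed — back-door holds.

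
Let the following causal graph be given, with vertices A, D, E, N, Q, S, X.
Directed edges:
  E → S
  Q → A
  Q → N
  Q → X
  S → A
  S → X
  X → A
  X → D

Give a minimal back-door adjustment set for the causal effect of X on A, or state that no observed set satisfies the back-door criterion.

X→A: minimal back-door set {Q, S}.

desc(X)\{X}={A,D}; candidates ⊆ {E,N,Q,S}.
size 0: {}; under {} X still reaches {A,E,N,Q,S} ∋ A.
size 1: {E}, {N}, {Q} …(+1); under {E} X still reaches {A,N,Q,S} ∋ A.
{Q,S}: X⊥A given {Q,S} in G with X→· removed — back-door holds.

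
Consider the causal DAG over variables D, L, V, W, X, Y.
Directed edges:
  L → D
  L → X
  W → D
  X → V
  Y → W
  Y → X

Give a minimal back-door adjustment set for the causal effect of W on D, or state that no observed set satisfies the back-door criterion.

W→D: minimal back-door set ∅.

desc(W)\{W}={D}; candidates ⊆ {L,V,X,Y}.
∅: W⊥D given ∅ in G with W→· removed — back-door holds.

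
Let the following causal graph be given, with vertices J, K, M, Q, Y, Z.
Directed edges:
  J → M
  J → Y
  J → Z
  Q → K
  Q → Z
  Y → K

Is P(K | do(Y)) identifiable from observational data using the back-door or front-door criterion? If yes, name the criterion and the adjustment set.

desc(Y)\{Y}={K}; candidates ⊆ {J,M,Q,Z}.
∅: Y⊥K given ∅ in G with Y→· removed — back-door holds.
P(K|do(Y)) = P(K|Y) — no adjustment needed.

P(K|do(Y)): backdoor, adjust for ∅.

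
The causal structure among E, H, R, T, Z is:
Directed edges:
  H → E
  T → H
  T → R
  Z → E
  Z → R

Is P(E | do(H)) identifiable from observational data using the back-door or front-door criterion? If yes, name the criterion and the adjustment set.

desc(H)\{H}={E}; candidates ⊆ {R,T,Z}.
∅: H⊥E given ∅ in G with H→· removed — back-door holds.
P(E|do(H)) = P(E|H) — no adjustment needed.

P(E|do(H)): backdoor, adjust for ∅.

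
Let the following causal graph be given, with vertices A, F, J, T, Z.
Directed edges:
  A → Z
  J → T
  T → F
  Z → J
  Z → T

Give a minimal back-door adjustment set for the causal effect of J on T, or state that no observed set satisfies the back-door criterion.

J→T: minimal back-door set {Z}.

desc(J)\{J}={F,T}; candidates ⊆ {A,Z}.
size 0: {}; under {} J still reaches {A,F,T,Z} ∋ T.
{Z}: J⊥T given {Z} in G with J→· removed — back-door holds.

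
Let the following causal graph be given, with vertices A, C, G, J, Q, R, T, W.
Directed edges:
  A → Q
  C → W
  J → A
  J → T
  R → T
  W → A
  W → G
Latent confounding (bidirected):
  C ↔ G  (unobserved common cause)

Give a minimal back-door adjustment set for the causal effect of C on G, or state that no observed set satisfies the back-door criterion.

C→G: no observed back-door set.

desc(C)\{C}={A,G,Q,W}; candidates ⊆ {J,R,T}.
C↔G: latent back-door arc(s) into C.
size 0: {}; under {} C still reaches {G} ∋ G.
size 1: {J}, {R}, {T}; under {J} C still reaches {G} ∋ G.
size 2: {J,R}, {J,T}, {R,T}; under {J,R} C still reaches {G} ∋ G.
C↔G cannot be blocked by any observed set — no back-door set.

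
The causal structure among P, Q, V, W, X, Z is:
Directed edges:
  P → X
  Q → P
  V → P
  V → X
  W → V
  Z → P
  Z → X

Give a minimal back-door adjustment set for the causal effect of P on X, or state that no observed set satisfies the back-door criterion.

desc(P)\{P}={X}; candidates ⊆ {Q,V,W,Z}.
size 0: {}; under {} P still reaches {Q,V,W,X,Z} ∋ X.
size 1: {Q}, {V}, {W} …(+1); under {Q} P still reaches {V,W,X,Z} ∋ X.
{V,Z}: P⊥X given {V,Z} in G with P→· removed — back-door holds.

P→X: minimal back-door set {V, Z}.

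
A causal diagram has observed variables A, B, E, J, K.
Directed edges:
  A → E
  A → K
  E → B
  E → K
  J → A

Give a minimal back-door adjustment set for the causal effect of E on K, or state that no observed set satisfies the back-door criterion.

E→K: minimal back-door set {A}.

desc(E)\{E}={B,K}; candidates ⊆ {A,J}.
size 0: {}; under {} E still reaches {A,J,K} ∋ K.
{A}: E⊥K given {A} in G with E→· removed — back-door holds.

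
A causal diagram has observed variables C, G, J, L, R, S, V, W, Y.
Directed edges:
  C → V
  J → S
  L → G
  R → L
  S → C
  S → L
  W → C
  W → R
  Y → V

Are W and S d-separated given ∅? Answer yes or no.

Bayes-Ball from W | ∅ reaches {C,G,L,R,V}.
S ∉ reach(W|∅) ⇒ W ⊥ S | ∅.

Yes — W ⊥ S | ∅.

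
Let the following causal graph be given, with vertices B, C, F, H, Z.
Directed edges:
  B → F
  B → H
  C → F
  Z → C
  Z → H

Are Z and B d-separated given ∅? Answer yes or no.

Yes — Z ⊥ B | ∅.

Bayes-Ball from Z | ∅ reaches {C,F,H}.
B ∉ reach(Z|∅) ⇒ Z ⊥ B | ∅.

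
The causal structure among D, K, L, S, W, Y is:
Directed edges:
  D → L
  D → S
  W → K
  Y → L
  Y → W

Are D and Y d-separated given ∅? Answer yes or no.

Bayes-Ball from D | ∅ reaches {L,S}.
Y ∉ reach(D|∅) ⇒ D ⊥ Y | ∅.

Yes — D ⊥ Y | ∅.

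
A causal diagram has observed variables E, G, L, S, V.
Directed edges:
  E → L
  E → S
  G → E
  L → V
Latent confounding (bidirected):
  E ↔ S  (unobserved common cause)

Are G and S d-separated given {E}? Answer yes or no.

Bayes-Ball from G | {E} reaches {S}.
S ∈ reach(G|{E}) ⇒ G ⊥̸ S | {E}.

No — G and S are d-connected given {E}.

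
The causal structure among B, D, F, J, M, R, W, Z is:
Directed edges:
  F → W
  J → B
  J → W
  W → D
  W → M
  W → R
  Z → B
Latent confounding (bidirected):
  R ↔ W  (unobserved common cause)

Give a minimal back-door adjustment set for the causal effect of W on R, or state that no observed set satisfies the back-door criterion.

desc(W)\{W}={D,M,R}; candidates ⊆ {B,F,J,Z}.
W↔R: latent back-door arc(s) into W.
size 0: {}; under {} W still reaches {B,F,J,R} ∋ R.
size 1: {B}, {F}, {J} …(+1); under {B} W still reaches {F,J,R,Z} ∋ R.
size 2: {B,F}, {B,J}, {B,Z} …(+3); under {B,F} W still reaches {J,R,Z} ∋ R.
W↔R cannot be blocked by any observed set — no back-door set.

W→R: no observed back-door set.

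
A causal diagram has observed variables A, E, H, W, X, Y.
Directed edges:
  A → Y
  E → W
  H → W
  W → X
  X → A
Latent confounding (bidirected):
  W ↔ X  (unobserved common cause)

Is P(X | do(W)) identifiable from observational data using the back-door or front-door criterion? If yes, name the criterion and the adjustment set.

desc(W)\{W}={A,X,Y}; candidates ⊆ {E,H}.
W↔X: latent back-door arc(s) into W.
size 0: {}; under {} W still reaches {A,E,H,X,Y} ∋ X.
size 1: {E}, {H}; under {E} W still reaches {A,H,X,Y} ∋ X.
size 2: {E,H}; under {E,H} W still reaches {A,X,Y} ∋ X.
W↔X cannot be blocked by any observed set — no back-door set.
No mediator lies on a directed W→…→X path.
Neither criterion identifies P(X|do(W)) in this graph.

P(X|do(W)): not identifiable (no BD/FD set).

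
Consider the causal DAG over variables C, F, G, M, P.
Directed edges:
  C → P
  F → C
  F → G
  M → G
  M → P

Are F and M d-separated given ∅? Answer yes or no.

Yes — F ⊥ M | ∅.

Bayes-Ball from F | ∅ reaches {C,G,P}.
M ∉ reach(F|∅) ⇒ F ⊥ M | ∅.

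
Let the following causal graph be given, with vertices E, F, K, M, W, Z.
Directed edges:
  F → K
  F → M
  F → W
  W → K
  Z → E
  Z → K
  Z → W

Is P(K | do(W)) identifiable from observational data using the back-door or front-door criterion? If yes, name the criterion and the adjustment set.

desc(W)\{W}={K}; candidates ⊆ {E,F,M,Z}.
size 0: {}; under {} W still reaches {E,F,K,M,Z} ∋ K.
size 1: {E}, {F}, {M} …(+1); under {E} W still reaches {F,K,M,Z} ∋ K.
{F,Z}: W⊥K given {F,Z} in G with W→· removed — back-door holds.
P(K|do(W)) = Σ_{F,Z} P(K|W,F,Z)·P(F,Z).

P(K|do(W)): backdoor, adjust for {F, Z}.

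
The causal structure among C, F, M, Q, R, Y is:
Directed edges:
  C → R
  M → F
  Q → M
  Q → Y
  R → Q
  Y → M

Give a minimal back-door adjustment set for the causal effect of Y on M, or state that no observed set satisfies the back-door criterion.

desc(Y)\{Y}={F,M}; candidates ⊆ {C,Q,R}.
size 0: {}; under {} Y still reaches {C,F,M,Q,R} ∋ M.
{Q}: Y⊥M given {Q} in G with Y→· removed — back-door holds.

Y→M: minimal back-door set {Q}.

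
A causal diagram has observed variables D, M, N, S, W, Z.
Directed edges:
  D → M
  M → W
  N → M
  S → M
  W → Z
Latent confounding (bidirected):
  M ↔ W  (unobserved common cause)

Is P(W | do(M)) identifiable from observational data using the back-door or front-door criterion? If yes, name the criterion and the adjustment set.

desc(M)\{M}={W,Z}; candidates ⊆ {D,N,S}.
M↔W: latent back-door arc(s) into M.
size 0: {}; under {} M still reaches {D,N,S,W,Z} ∋ W.
size 1: {D}, {N}, {S}; under {D} M still reaches {N,S,W,Z} ∋ W.
size 2: {D,N}, {D,S}, {N,S}; under {D,N} M still reaches {S,W,Z} ∋ W.
M↔W cannot be blocked by any observed set — no back-door set.
No mediator lies on a directed M→…→W path.
Neither criterion identifies P(W|do(M)) in this graph.

P(W|do(M)): not identifiable (no BD/FD set).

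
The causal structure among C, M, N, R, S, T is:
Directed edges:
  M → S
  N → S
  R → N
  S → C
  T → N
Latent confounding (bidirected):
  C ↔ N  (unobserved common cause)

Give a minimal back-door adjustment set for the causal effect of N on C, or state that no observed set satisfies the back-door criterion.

desc(N)\{N}={C,S}; candidates ⊆ {M,R,T}.
N↔C: latent back-door arc(s) into N.
size 0: {}; under {} N still reaches {C,R,T} ∋ C.
size 1: {M}, {R}, {T}; under {M} N still reaches {C,R,T} ∋ C.
size 2: {M,R}, {M,T}, {R,T}; under {M,R} N still reaches {C,T} ∋ C.
N↔C cannot be blocked by any observed set — no back-door set.

N→C: no observed back-door set.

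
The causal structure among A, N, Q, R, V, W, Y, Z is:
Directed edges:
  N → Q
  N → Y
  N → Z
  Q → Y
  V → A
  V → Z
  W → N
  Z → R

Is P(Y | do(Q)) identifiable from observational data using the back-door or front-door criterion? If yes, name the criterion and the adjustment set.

P(Y|do(Q)): backdoor, adjust for {N}.

desc(Q)\{Q}={Y}; candidates ⊆ {A,N,R,V,W,Z}.
size 0: {}; under {} Q still reaches {N,R,W,Y,Z} ∋ Y.
{N}: Q⊥Y given {N} in G with Q→· removed — back-door holds.
P(Y|do(Q)) = Σ_{N} P(Y|Q,N)·P(N).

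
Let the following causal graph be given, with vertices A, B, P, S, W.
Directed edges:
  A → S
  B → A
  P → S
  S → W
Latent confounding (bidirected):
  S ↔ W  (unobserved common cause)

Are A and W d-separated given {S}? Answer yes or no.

Bayes-Ball from A | {S} reaches {B,P,W}.
W ∈ reach(A|{S}) ⇒ A ⊥̸ W | {S}.

No — A and W are d-connected given {S}.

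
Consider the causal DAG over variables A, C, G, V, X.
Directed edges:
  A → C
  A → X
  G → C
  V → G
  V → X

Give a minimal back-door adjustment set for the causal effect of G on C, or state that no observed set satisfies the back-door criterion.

G→C: minimal back-door set ∅.

desc(G)\{G}={C}; candidates ⊆ {A,V,X}.
∅: G⊥C given ∅ in G with G→· removed — back-door holds.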